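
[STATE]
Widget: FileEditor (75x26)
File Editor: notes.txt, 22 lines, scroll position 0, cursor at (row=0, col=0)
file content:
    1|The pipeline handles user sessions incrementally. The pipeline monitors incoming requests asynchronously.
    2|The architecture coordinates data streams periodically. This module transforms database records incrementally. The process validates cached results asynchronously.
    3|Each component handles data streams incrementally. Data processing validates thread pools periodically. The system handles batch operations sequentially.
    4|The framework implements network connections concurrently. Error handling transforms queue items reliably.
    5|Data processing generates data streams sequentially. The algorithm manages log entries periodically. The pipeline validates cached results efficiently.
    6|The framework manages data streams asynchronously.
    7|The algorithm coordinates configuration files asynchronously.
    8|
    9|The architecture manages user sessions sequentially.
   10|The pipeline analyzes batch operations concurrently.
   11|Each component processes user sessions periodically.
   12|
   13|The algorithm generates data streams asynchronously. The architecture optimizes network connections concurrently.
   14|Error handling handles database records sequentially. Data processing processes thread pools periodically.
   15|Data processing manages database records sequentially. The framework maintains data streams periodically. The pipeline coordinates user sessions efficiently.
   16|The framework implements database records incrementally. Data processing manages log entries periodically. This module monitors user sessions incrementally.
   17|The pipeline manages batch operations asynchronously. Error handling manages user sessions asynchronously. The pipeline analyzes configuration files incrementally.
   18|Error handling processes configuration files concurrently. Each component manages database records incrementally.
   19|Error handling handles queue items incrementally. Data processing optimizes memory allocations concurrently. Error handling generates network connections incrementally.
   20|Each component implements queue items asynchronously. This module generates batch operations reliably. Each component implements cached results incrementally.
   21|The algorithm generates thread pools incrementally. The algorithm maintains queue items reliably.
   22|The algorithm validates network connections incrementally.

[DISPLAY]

█he pipeline handles user sessions incrementally. The pipeline monitors in▲
The architecture coordinates data streams periodically. This module transf█
Each component handles data streams incrementally. Data processing validat░
The framework implements network connections concurrently. Error handling ░
Data processing generates data streams sequentially. The algorithm manages░
The framework manages data streams asynchronously.                        ░
The algorithm coordinates configuration files asynchronously.             ░
                                                                          ░
The architecture manages user sessions sequentially.                      ░
The pipeline analyzes batch operations concurrently.                      ░
Each component processes user sessions periodically.                      ░
                                                                          ░
The algorithm generates data streams asynchronously. The architecture opti░
Error handling handles database records sequentially. Data processing proc░
Data processing manages database records sequentially. The framework maint░
The framework implements database records incrementally. Data processing m░
The pipeline manages batch operations asynchronously. Error handling manag░
Error handling processes configuration files concurrently. Each component ░
Error handling handles queue items incrementally. Data processing optimize░
Each component implements queue items asynchronously. This module generate░
The algorithm generates thread pools incrementally. The algorithm maintain░
The algorithm validates network connections incrementally.                ░
                                                                          ░
                                                                          ░
                                                                          ░
                                                                          ▼


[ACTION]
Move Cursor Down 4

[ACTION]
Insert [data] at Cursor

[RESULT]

The pipeline handles user sessions incrementally. The pipeline monitors in▲
The architecture coordinates data streams periodically. This module transf█
Each component handles data streams incrementally. Data processing validat░
The framework implements network connections concurrently. Error handling ░
data█ata processing generates data streams sequentially. The algorithm man░
The framework manages data streams asynchronously.                        ░
The algorithm coordinates configuration files asynchronously.             ░
                                                                          ░
The architecture manages user sessions sequentially.                      ░
The pipeline analyzes batch operations concurrently.                      ░
Each component processes user sessions periodically.                      ░
                                                                          ░
The algorithm generates data streams asynchronously. The architecture opti░
Error handling handles database records sequentially. Data processing proc░
Data processing manages database records sequentially. The framework maint░
The framework implements database records incrementally. Data processing m░
The pipeline manages batch operations asynchronously. Error handling manag░
Error handling processes configuration files concurrently. Each component ░
Error handling handles queue items incrementally. Data processing optimize░
Each component implements queue items asynchronously. This module generate░
The algorithm generates thread pools incrementally. The algorithm maintain░
The algorithm validates network connections incrementally.                ░
                                                                          ░
                                                                          ░
                                                                          ░
                                                                          ▼


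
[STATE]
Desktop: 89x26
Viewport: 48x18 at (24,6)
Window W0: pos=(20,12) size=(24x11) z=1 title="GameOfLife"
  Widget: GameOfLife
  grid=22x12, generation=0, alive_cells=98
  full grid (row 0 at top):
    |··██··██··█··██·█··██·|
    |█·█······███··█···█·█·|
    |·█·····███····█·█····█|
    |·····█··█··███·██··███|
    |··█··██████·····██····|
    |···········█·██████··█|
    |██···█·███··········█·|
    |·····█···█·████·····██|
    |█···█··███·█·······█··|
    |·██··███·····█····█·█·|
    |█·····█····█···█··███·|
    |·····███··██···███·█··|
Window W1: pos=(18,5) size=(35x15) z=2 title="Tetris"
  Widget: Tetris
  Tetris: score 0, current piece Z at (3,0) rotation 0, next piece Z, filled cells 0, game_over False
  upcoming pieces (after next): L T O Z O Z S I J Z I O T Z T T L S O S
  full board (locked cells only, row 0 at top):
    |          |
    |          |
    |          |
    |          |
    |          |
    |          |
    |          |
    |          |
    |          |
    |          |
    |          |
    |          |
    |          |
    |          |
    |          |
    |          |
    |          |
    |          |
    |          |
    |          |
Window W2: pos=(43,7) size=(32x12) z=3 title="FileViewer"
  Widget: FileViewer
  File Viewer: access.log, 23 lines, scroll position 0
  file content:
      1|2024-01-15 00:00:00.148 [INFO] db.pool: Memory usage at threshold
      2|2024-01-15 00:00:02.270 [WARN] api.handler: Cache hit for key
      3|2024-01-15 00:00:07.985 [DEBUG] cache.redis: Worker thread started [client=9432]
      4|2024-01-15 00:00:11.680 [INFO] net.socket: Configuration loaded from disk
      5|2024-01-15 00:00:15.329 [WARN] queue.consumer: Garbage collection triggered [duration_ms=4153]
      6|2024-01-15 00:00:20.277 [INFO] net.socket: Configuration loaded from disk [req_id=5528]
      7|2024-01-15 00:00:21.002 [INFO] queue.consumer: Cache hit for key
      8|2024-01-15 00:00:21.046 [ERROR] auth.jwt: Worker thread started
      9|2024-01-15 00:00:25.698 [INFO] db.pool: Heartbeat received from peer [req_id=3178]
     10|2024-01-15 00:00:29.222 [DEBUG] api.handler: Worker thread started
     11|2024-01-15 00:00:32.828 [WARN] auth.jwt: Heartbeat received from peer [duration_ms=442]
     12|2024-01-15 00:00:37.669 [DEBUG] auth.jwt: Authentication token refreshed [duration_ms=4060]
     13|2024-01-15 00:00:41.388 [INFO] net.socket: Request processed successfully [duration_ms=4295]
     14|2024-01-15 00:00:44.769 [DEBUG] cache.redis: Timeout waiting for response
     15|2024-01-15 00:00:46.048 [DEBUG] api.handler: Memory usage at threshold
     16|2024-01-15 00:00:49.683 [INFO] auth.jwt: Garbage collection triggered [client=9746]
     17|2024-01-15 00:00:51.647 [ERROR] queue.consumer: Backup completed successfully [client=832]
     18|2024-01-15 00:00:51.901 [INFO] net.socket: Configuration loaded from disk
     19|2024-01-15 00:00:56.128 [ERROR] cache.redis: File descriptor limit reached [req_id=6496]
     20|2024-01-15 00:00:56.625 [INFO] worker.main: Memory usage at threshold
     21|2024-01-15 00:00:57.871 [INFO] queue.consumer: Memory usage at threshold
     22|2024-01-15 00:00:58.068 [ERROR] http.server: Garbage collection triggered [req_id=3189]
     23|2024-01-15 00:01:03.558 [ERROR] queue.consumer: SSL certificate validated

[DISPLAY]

is                          ┃                   
───────────────────┏━━━━━━━━━━━━━━━━━━━━━━━━━━━━
     │Next:        ┃ FileViewer                 
     │▓▓           ┠────────────────────────────
     │ ▓▓          ┃2024-01-15 00:00:00.148 [INF
     │             ┃2024-01-15 00:00:02.270 [WAR
     │             ┃2024-01-15 00:00:07.985 [DEB
     │             ┃2024-01-15 00:00:11.680 [INF
     │Score:       ┃2024-01-15 00:00:15.329 [WAR
     │0            ┃2024-01-15 00:00:20.277 [INF
     │             ┃2024-01-15 00:00:21.002 [INF
     │             ┃2024-01-15 00:00:21.046 [ERR
     │             ┗━━━━━━━━━━━━━━━━━━━━━━━━━━━━
━━━━━━━━━━━━━━━━━━━━━━━━━━━━┛                   
··█···█·████·····██┃                            
·█··███·█·······█··┃                            
━━━━━━━━━━━━━━━━━━━┛                            
                                                


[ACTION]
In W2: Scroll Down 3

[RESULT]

is                          ┃                   
───────────────────┏━━━━━━━━━━━━━━━━━━━━━━━━━━━━
     │Next:        ┃ FileViewer                 
     │▓▓           ┠────────────────────────────
     │ ▓▓          ┃2024-01-15 00:00:11.680 [INF
     │             ┃2024-01-15 00:00:15.329 [WAR
     │             ┃2024-01-15 00:00:20.277 [INF
     │             ┃2024-01-15 00:00:21.002 [INF
     │Score:       ┃2024-01-15 00:00:21.046 [ERR
     │0            ┃2024-01-15 00:00:25.698 [INF
     │             ┃2024-01-15 00:00:29.222 [DEB
     │             ┃2024-01-15 00:00:32.828 [WAR
     │             ┗━━━━━━━━━━━━━━━━━━━━━━━━━━━━
━━━━━━━━━━━━━━━━━━━━━━━━━━━━┛                   
··█···█·████·····██┃                            
·█··███·█·······█··┃                            
━━━━━━━━━━━━━━━━━━━┛                            
                                                


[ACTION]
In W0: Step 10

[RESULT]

is                          ┃                   
───────────────────┏━━━━━━━━━━━━━━━━━━━━━━━━━━━━
     │Next:        ┃ FileViewer                 
     │▓▓           ┠────────────────────────────
     │ ▓▓          ┃2024-01-15 00:00:11.680 [INF
     │             ┃2024-01-15 00:00:15.329 [WAR
     │             ┃2024-01-15 00:00:20.277 [INF
     │             ┃2024-01-15 00:00:21.002 [INF
     │Score:       ┃2024-01-15 00:00:21.046 [ERR
     │0            ┃2024-01-15 00:00:25.698 [INF
     │             ┃2024-01-15 00:00:29.222 [DEB
     │             ┃2024-01-15 00:00:32.828 [WAR
     │             ┗━━━━━━━━━━━━━━━━━━━━━━━━━━━━
━━━━━━━━━━━━━━━━━━━━━━━━━━━━┛                   
█·····█····█·██····┃                            
··········█········┃                            
━━━━━━━━━━━━━━━━━━━┛                            
                                                


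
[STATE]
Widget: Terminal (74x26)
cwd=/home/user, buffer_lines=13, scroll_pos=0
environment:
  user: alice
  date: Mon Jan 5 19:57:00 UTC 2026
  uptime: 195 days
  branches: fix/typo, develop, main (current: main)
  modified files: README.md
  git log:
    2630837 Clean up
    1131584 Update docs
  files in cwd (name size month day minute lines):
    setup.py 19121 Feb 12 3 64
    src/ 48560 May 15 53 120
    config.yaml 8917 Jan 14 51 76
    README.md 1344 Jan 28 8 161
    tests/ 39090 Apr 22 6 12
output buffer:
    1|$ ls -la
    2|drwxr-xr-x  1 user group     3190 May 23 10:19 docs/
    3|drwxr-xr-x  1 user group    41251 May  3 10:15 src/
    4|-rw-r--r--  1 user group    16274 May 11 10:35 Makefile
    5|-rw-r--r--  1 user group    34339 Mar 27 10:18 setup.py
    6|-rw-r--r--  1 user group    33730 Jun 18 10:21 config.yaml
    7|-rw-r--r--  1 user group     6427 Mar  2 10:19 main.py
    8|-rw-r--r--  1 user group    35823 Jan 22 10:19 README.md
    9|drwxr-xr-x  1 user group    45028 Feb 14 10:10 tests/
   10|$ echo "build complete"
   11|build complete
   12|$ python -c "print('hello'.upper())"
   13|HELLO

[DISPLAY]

$ ls -la                                                                  
drwxr-xr-x  1 user group     3190 May 23 10:19 docs/                      
drwxr-xr-x  1 user group    41251 May  3 10:15 src/                       
-rw-r--r--  1 user group    16274 May 11 10:35 Makefile                   
-rw-r--r--  1 user group    34339 Mar 27 10:18 setup.py                   
-rw-r--r--  1 user group    33730 Jun 18 10:21 config.yaml                
-rw-r--r--  1 user group     6427 Mar  2 10:19 main.py                    
-rw-r--r--  1 user group    35823 Jan 22 10:19 README.md                  
drwxr-xr-x  1 user group    45028 Feb 14 10:10 tests/                     
$ echo "build complete"                                                   
build complete                                                            
$ python -c "print('hello'.upper())"                                      
HELLO                                                                     
$ █                                                                       
                                                                          
                                                                          
                                                                          
                                                                          
                                                                          
                                                                          
                                                                          
                                                                          
                                                                          
                                                                          
                                                                          
                                                                          


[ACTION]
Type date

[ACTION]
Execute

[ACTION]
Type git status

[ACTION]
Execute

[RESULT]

$ ls -la                                                                  
drwxr-xr-x  1 user group     3190 May 23 10:19 docs/                      
drwxr-xr-x  1 user group    41251 May  3 10:15 src/                       
-rw-r--r--  1 user group    16274 May 11 10:35 Makefile                   
-rw-r--r--  1 user group    34339 Mar 27 10:18 setup.py                   
-rw-r--r--  1 user group    33730 Jun 18 10:21 config.yaml                
-rw-r--r--  1 user group     6427 Mar  2 10:19 main.py                    
-rw-r--r--  1 user group    35823 Jan 22 10:19 README.md                  
drwxr-xr-x  1 user group    45028 Feb 14 10:10 tests/                     
$ echo "build complete"                                                   
build complete                                                            
$ python -c "print('hello'.upper())"                                      
HELLO                                                                     
$ date                                                                    
Mon Jan 5 19:57:00 UTC 2026                                               
$ git status                                                              
On branch main                                                            
Changes not staged for commit:                                            
                                                                          
        modified:   README.md                                             
$ █                                                                       
                                                                          
                                                                          
                                                                          
                                                                          
                                                                          


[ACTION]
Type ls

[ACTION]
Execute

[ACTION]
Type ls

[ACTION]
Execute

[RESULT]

$ ls -la                                                                  
drwxr-xr-x  1 user group     3190 May 23 10:19 docs/                      
drwxr-xr-x  1 user group    41251 May  3 10:15 src/                       
-rw-r--r--  1 user group    16274 May 11 10:35 Makefile                   
-rw-r--r--  1 user group    34339 Mar 27 10:18 setup.py                   
-rw-r--r--  1 user group    33730 Jun 18 10:21 config.yaml                
-rw-r--r--  1 user group     6427 Mar  2 10:19 main.py                    
-rw-r--r--  1 user group    35823 Jan 22 10:19 README.md                  
drwxr-xr-x  1 user group    45028 Feb 14 10:10 tests/                     
$ echo "build complete"                                                   
build complete                                                            
$ python -c "print('hello'.upper())"                                      
HELLO                                                                     
$ date                                                                    
Mon Jan 5 19:57:00 UTC 2026                                               
$ git status                                                              
On branch main                                                            
Changes not staged for commit:                                            
                                                                          
        modified:   README.md                                             
$ ls                                                                      
setup.py  src/  config.yaml  README.md  tests/                            
$ ls                                                                      
setup.py  src/  config.yaml  README.md  tests/                            
$ █                                                                       
                                                                          


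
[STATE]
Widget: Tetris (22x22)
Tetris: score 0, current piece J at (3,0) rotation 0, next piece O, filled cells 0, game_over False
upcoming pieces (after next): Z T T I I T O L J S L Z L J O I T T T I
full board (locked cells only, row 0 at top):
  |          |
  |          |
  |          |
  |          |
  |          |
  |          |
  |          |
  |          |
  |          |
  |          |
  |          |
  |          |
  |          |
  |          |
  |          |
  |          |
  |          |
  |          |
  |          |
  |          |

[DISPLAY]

   █      │Next:      
   ███    │▓▓         
          │▓▓         
          │           
          │           
          │           
          │Score:     
          │0          
          │           
          │           
          │           
          │           
          │           
          │           
          │           
          │           
          │           
          │           
          │           
          │           
          │           
          │           


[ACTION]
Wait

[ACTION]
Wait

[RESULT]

          │Next:      
          │▓▓         
   █      │▓▓         
   ███    │           
          │           
          │           
          │Score:     
          │0          
          │           
          │           
          │           
          │           
          │           
          │           
          │           
          │           
          │           
          │           
          │           
          │           
          │           
          │           


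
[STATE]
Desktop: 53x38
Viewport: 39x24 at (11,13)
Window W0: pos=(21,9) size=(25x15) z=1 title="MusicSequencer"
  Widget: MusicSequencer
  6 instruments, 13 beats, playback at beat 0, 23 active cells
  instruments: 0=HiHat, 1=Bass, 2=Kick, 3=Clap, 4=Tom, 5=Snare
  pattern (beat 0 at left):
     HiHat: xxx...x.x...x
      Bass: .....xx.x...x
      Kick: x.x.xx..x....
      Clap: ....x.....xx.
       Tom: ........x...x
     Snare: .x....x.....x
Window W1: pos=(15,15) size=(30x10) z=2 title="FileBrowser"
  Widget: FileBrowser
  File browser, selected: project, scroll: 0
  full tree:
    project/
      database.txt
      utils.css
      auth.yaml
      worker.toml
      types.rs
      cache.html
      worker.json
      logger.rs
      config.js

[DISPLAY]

          ┃ HiHat███···█·█···█    ┃    
          ┃  Bass·····██·█···█    ┃    
    ┏━━━━━━━━━━━━━━━━━━━━━━━━━━━━┓┃    
    ┃ FileBrowser                ┃┃    
    ┠────────────────────────────┨┃    
    ┃> [-] project/              ┃┃    
    ┃    database.txt            ┃┃    
    ┃    utils.css               ┃┃    
    ┃    auth.yaml               ┃┃    
    ┃    worker.toml             ┃┃    
    ┃    types.rs                ┃┛    
    ┗━━━━━━━━━━━━━━━━━━━━━━━━━━━━┛     
                                       
                                       
                                       
                                       
                                       
                                       
                                       
                                       
                                       
                                       
                                       
                                       


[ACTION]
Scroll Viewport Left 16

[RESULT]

                     ┃ HiHat███···█·█··
                     ┃  Bass·····██·█··
               ┏━━━━━━━━━━━━━━━━━━━━━━━
               ┃ FileBrowser           
               ┠───────────────────────
               ┃> [-] project/         
               ┃    database.txt       
               ┃    utils.css          
               ┃    auth.yaml          
               ┃    worker.toml        
               ┃    types.rs           
               ┗━━━━━━━━━━━━━━━━━━━━━━━
                                       
                                       
                                       
                                       
                                       
                                       
                                       
                                       
                                       
                                       
                                       
                                       


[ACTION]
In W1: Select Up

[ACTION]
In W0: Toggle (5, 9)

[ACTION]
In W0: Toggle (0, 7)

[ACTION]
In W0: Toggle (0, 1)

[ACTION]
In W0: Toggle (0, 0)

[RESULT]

                     ┃ HiHat··█···███··
                     ┃  Bass·····██·█··
               ┏━━━━━━━━━━━━━━━━━━━━━━━
               ┃ FileBrowser           
               ┠───────────────────────
               ┃> [-] project/         
               ┃    database.txt       
               ┃    utils.css          
               ┃    auth.yaml          
               ┃    worker.toml        
               ┃    types.rs           
               ┗━━━━━━━━━━━━━━━━━━━━━━━
                                       
                                       
                                       
                                       
                                       
                                       
                                       
                                       
                                       
                                       
                                       
                                       


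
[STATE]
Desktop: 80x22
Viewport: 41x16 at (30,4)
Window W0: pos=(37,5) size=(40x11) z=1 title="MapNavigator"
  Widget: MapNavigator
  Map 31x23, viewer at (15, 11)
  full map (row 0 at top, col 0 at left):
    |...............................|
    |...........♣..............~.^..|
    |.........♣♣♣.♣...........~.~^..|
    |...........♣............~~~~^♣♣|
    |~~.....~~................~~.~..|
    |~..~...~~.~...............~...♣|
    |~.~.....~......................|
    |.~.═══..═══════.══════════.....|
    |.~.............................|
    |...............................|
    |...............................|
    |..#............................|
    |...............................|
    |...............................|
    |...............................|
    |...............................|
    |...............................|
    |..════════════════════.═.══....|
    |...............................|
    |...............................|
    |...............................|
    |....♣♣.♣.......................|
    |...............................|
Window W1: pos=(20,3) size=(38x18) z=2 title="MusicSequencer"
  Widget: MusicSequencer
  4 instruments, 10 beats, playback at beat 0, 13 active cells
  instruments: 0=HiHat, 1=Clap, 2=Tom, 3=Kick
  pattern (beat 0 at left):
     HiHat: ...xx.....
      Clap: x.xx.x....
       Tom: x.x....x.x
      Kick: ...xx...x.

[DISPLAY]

uencer                     ┃             
───────────────────────────┨━━━━━━━━━━━━━
3456789                    ┃             
██·····                    ┃─────────────
█·█····                    ┃.............
····█·█                    ┃.............
██···█·                    ┃.............
                           ┃.............
                           ┃.............
                           ┃.............
                           ┃.............
                           ┃━━━━━━━━━━━━━
                           ┃             
                           ┃             
                           ┃             
                           ┃             


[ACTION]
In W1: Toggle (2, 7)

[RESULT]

uencer                     ┃             
───────────────────────────┨━━━━━━━━━━━━━
3456789                    ┃             
██·····                    ┃─────────────
█·█····                    ┃.............
······█                    ┃.............
██···█·                    ┃.............
                           ┃.............
                           ┃.............
                           ┃.............
                           ┃.............
                           ┃━━━━━━━━━━━━━
                           ┃             
                           ┃             
                           ┃             
                           ┃             


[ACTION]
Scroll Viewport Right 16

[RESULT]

                  ┃                      
──────────────────┨━━━━━━━━━━━━━━━━━━┓   
                  ┃                  ┃   
                  ┃──────────────────┨   
                  ┃...............   ┃   
                  ┃...............   ┃   
                  ┃...............   ┃   
                  ┃...............   ┃   
                  ┃...............   ┃   
                  ┃...............   ┃   
                  ┃...............   ┃   
                  ┃━━━━━━━━━━━━━━━━━━┛   
                  ┃                      
                  ┃                      
                  ┃                      
                  ┃                      


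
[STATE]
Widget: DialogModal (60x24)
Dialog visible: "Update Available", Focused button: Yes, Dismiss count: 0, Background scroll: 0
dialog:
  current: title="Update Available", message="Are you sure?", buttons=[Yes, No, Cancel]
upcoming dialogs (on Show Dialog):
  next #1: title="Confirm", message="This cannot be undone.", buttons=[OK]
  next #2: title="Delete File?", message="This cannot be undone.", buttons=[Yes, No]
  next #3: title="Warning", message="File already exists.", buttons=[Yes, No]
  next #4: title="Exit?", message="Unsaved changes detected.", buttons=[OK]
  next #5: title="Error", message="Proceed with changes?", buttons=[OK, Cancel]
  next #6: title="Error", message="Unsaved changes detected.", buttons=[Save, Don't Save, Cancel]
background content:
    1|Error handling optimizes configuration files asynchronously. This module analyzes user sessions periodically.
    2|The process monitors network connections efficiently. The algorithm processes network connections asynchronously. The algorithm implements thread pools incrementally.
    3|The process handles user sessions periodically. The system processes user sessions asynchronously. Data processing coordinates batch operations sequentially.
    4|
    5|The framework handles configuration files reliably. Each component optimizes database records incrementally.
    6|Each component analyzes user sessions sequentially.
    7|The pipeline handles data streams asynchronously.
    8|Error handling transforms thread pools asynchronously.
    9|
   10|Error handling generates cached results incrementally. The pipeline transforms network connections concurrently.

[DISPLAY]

Error handling optimizes configuration files asynchronously.
The process monitors network connections efficiently. The al
The process handles user sessions periodically. The system p
                                                            
The framework handles configuration files reliably. Each com
Each component analyzes user sessions sequentially.         
The pipeline handles data streams asynchronously.           
Error handling transforms thread pools asynchronously.      
                                                            
Error handling gen┌─────────────────────┐ncrementally. The p
                  │   Update Available  │                   
                  │    Are you sure?    │                   
                  │ [Yes]  No   Cancel  │                   
                  └─────────────────────┘                   
                                                            
                                                            
                                                            
                                                            
                                                            
                                                            
                                                            
                                                            
                                                            
                                                            


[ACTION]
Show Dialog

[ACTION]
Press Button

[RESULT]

Error handling optimizes configuration files asynchronously.
The process monitors network connections efficiently. The al
The process handles user sessions periodically. The system p
                                                            
The framework handles configuration files reliably. Each com
Each component analyzes user sessions sequentially.         
The pipeline handles data streams asynchronously.           
Error handling transforms thread pools asynchronously.      
                                                            
Error handling generates cached results incrementally. The p
                                                            
                                                            
                                                            
                                                            
                                                            
                                                            
                                                            
                                                            
                                                            
                                                            
                                                            
                                                            
                                                            
                                                            


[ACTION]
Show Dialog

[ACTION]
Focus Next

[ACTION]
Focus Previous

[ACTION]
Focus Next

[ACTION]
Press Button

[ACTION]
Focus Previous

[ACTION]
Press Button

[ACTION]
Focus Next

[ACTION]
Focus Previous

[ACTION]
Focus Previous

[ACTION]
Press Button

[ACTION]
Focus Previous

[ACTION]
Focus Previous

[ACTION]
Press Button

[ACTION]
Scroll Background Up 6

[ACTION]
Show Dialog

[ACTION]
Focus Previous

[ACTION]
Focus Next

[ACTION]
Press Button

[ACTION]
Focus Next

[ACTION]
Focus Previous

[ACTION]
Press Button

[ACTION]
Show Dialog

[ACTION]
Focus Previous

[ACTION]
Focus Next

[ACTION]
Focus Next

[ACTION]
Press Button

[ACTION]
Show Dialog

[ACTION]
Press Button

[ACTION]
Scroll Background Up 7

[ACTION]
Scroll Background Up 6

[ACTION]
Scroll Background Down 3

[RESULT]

                                                            
The framework handles configuration files reliably. Each com
Each component analyzes user sessions sequentially.         
The pipeline handles data streams asynchronously.           
Error handling transforms thread pools asynchronously.      
                                                            
Error handling generates cached results incrementally. The p
                                                            
                                                            
                                                            
                                                            
                                                            
                                                            
                                                            
                                                            
                                                            
                                                            
                                                            
                                                            
                                                            
                                                            
                                                            
                                                            
                                                            


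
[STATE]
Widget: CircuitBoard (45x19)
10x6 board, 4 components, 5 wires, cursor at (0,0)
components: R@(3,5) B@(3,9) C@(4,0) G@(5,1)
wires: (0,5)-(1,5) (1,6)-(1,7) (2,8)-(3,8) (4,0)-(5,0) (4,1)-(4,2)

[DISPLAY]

   0 1 2 3 4 5 6 7 8 9                       
0  [.]                  ·                    
                        │                    
1                       ·   · ─ ·            
                                             
2                                   ·        
                                    │        
3                       R           ·   B    
                                             
4   C   · ─ ·                                
    │                                        
5   ·   G                                    
Cursor: (0,0)                                
                                             
                                             
                                             
                                             
                                             
                                             


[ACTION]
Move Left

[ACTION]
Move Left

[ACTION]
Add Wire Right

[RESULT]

   0 1 2 3 4 5 6 7 8 9                       
0  [.]─ ·               ·                    
                        │                    
1                       ·   · ─ ·            
                                             
2                                   ·        
                                    │        
3                       R           ·   B    
                                             
4   C   · ─ ·                                
    │                                        
5   ·   G                                    
Cursor: (0,0)                                
                                             
                                             
                                             
                                             
                                             
                                             


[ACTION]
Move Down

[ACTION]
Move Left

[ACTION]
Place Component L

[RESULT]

   0 1 2 3 4 5 6 7 8 9                       
0   · ─ ·               ·                    
                        │                    
1  [L]                  ·   · ─ ·            
                                             
2                                   ·        
                                    │        
3                       R           ·   B    
                                             
4   C   · ─ ·                                
    │                                        
5   ·   G                                    
Cursor: (1,0)                                
                                             
                                             
                                             
                                             
                                             
                                             
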